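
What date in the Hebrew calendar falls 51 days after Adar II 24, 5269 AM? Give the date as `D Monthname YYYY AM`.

16 Iyar 5269 AM

The starting date is JDN 2272295; 2272295 + 51 = 2272346.
JDN 2272346 corresponds to 16 Iyar 5269 AM.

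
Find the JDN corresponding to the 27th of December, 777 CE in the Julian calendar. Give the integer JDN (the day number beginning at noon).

2005218

Equivalently 31 December 777 (proleptic Gregorian).
JDN 2451545 is 1 January 2000 CE (Gregorian); the target day is −446327 days from there, so JDN = 2005218.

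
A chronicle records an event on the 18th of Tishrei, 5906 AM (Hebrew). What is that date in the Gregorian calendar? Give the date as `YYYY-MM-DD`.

2145-10-05

Julian Day Number of the source date = 2504783.
Converting JDN 2504783 to the Gregorian calendar gives 5 October 2145 CE.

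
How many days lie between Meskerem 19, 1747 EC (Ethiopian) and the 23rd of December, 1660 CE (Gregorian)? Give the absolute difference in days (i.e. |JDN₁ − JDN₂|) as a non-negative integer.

First date → JDN 2361965; second date → JDN 2327720.
The interval is |2361965 − 2327720| = 34245 days.

34245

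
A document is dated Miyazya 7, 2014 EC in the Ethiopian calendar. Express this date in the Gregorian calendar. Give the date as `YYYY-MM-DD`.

Both dates share Julian Day Number 2459685; in the Gregorian calendar that is 15 April 2022 CE.

2022-04-15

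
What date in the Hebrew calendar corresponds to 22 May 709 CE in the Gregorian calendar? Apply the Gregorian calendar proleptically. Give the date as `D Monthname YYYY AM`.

5 Sivan 4469 AM

Julian Day Number of the source date = 1980158.
Converting JDN 1980158 to the Hebrew calendar gives 5 Sivan 4469 AM.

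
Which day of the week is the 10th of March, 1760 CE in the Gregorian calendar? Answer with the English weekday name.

Monday

2363956 ≡ 0 (mod 7); counting from Monday = 0 gives Monday.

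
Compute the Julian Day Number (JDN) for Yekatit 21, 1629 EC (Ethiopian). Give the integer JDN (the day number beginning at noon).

In the Gregorian calendar the same day is 25 February 1637.
JDN 2451545 is 1 January 2000 CE (Gregorian); the target day is −132527 days from there, so JDN = 2319018.

2319018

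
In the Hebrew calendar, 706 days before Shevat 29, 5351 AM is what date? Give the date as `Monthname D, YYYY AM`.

The starting date is JDN 2302214; 2302214 − 706 = 2301508.
JDN 2301508 corresponds to Nisan 2, 5349 AM.

Nisan 2, 5349 AM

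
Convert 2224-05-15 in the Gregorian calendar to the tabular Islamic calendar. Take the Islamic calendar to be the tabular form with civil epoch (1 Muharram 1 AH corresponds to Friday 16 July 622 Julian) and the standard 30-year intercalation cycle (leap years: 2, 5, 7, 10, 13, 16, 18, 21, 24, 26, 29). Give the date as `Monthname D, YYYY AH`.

Dhu al-Hijjah 25, 1651 AH

Julian Day Number of the source date = 2533494.
Converting JDN 2533494 to the tabular Islamic calendar gives 25 Dhu al-Hijjah 1651 AH.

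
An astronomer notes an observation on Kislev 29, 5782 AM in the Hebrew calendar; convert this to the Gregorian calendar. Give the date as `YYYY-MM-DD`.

Both dates share Julian Day Number 2459552; in the Gregorian calendar that is 3 December 2021 CE.

2021-12-03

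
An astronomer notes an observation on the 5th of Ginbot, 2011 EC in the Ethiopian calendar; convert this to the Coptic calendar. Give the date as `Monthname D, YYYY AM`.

Julian Day Number of the source date = 2458617.
Converting JDN 2458617 to the Coptic calendar gives 5 Pashons 1735 AM.

Pashons 5, 1735 AM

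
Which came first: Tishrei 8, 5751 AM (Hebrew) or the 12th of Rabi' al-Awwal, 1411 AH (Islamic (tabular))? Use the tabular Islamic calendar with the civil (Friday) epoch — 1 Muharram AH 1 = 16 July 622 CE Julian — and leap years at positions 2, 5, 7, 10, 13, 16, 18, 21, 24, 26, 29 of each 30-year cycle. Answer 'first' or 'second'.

first

The two dates have Julian Day Numbers 2448162 and 2448167 respectively.
Since 2448162 < 2448167, the first date comes first.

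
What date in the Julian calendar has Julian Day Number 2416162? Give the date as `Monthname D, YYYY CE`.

February 3, 1903 CE

JDN 2416162 is 16 February 1903 in the Gregorian calendar.
In the Julian calendar that day is February 3, 1903 CE.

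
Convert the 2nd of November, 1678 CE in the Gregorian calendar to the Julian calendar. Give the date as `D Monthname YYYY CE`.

For dates in this range the Gregorian date is 10 days ahead of the Julian.
2 November 1678 Gregorian − 10 days → 23 October 1678 Julian.

23 October 1678 CE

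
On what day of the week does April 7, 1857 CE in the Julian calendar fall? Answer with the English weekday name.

Sunday

In the Gregorian calendar this is 19 April 1857 (JDN 2399424).
JDN 2399424 mod 7 = 6, and JDN 0 was a Monday, so this is a Sunday.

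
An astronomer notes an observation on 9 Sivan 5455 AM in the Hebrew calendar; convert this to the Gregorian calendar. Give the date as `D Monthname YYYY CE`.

Both dates share Julian Day Number 2340289; in the Gregorian calendar that is 23 May 1695 CE.

23 May 1695 CE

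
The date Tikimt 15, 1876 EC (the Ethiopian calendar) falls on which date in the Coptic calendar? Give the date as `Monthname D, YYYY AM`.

The source date corresponds to 25 October 1883 in the Gregorian calendar (JDN 2409109).
That day falls on 15 Paopi 1600 AM in the Coptic calendar.

Paopi 15, 1600 AM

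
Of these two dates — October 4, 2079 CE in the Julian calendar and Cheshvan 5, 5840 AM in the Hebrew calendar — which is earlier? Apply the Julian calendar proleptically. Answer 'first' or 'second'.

Converting both to JDN: 2480689 vs 2480702; the smaller is the first.

first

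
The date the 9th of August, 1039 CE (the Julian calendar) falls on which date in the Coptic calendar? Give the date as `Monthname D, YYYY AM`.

Mesori 16, 755 AM

Both dates share Julian Day Number 2100773; in the Coptic calendar that is 16 Mesori 755 AM.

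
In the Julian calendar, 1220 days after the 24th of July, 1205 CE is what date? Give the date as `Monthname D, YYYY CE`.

November 25, 1208 CE

JDN of the 24th of July, 1205 CE = 2161389.
2161389 + 1220 = 2162609.
JDN 2162609 in the Julian calendar is November 25, 1208 CE.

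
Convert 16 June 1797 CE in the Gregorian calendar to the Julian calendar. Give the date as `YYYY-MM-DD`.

At this point the Julian calendar is 11 days behind the Gregorian.
16 June 1797 Gregorian − 11 days → 5 June 1797 Julian.

1797-06-05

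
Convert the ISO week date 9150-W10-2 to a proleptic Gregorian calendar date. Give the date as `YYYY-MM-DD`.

9150-03-07

ISO week 1 of 9150 is the week containing the first Thursday of 9150.
Week 10, day 2 (Tuesday) lands on 9150-03-07.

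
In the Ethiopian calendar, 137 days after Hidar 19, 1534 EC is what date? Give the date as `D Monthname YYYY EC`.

6 Miyazya 1534 EC

Counting 137 days forward from JDN 2284227 reaches JDN 2284364, which is 6 Miyazya 1534 EC.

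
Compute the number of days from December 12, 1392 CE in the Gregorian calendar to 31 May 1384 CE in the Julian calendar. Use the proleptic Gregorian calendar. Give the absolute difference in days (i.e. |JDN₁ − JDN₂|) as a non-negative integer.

3109

JDN of the first date = 2229824.
JDN of the second date = 2226715.
|2226715 − 2229824| = 3109.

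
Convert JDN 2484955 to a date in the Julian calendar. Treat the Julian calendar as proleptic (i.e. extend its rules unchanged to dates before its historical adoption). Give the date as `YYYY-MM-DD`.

2091-06-09

JDN 2484955 is 22 June 2091 in the Gregorian calendar.
In the Julian calendar that day is 2091-06-09.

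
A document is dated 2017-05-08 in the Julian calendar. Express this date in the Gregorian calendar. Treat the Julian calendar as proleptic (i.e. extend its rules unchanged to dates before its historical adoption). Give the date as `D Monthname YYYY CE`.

At this point the Julian calendar is 13 days behind the Gregorian.
8 May 2017 Julian + 13 days → 21 May 2017 Gregorian.

21 May 2017 CE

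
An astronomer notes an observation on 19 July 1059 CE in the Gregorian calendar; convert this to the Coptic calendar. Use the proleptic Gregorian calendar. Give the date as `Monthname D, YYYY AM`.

Julian Day Number of the source date = 2108051.
Converting JDN 2108051 to the Coptic calendar gives 19 Epip 775 AM.

Epip 19, 775 AM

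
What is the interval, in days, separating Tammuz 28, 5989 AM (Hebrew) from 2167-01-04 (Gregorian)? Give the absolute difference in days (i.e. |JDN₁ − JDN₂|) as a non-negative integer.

First date → JDN 2535386; second date → JDN 2512544.
The interval is |2535386 − 2512544| = 22842 days.

22842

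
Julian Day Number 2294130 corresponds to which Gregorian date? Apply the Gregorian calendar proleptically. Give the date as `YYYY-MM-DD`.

1569-01-05

Counting from JDN 2299161 = 15 Oct 1582 gives an offset of -5031 days.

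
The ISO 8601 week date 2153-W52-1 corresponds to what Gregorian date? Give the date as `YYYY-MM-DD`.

ISO week 1 of 2153 is the week containing the first Thursday of 2153.
Week 52, day 1 (Monday) lands on 2153-12-24.

2153-12-24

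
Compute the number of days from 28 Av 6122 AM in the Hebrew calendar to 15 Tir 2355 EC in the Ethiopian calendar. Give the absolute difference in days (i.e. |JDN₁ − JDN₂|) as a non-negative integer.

160

JDN of the first date = 2583993.
JDN of the second date = 2584153.
|2584153 − 2583993| = 160.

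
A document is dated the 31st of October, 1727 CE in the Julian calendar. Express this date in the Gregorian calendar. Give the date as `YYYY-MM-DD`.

1727-11-11

At this point the Julian calendar is 11 days behind the Gregorian.
31 October 1727 Julian + 11 days → 11 November 1727 Gregorian.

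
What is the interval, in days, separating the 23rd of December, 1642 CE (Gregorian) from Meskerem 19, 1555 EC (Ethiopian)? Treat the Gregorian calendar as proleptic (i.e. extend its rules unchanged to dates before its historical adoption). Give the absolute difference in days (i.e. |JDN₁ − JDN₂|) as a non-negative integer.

29308

JDN of the first date = 2321145.
JDN of the second date = 2291837.
|2291837 − 2321145| = 29308.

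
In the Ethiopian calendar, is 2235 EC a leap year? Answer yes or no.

yes

2235 mod 4 = 3; in the Ethiopian calendar a year is leap when year mod 4 = 3, so it is a leap year.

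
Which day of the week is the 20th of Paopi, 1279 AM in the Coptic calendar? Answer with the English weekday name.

Saturday

This is JDN 2291868 (27 October 1562 Gregorian).
JDN 2291868 mod 7 = 5, and JDN 0 was a Monday, so this is a Saturday.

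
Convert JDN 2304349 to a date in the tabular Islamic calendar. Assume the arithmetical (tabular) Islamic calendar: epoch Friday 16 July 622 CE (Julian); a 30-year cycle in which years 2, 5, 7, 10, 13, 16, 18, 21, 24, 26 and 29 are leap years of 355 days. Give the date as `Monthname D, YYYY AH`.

The Gregorian equivalent of JDN 2304349 is 28 December 1596.
In the tabular Islamic calendar that day is Jumada al-Awwal 8, 1005 AH.

Jumada al-Awwal 8, 1005 AH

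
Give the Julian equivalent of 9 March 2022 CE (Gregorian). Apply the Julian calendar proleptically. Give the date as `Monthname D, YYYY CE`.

For dates in this range the Gregorian date is 13 days ahead of the Julian.
9 March 2022 Gregorian − 13 days → 24 February 2022 Julian.

February 24, 2022 CE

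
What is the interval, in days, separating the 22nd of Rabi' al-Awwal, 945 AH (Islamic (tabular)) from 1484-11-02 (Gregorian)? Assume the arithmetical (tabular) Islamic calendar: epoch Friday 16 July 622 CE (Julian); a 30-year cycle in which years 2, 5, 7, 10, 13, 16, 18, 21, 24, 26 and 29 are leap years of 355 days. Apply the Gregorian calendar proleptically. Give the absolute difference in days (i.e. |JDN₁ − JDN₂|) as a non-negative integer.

JDN of the first date = 2283042.
JDN of the second date = 2263386.
|2263386 − 2283042| = 19656.

19656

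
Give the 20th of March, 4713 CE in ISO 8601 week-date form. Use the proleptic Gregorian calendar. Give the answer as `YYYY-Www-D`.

The weekday is Thursday (ISO weekday 4).
That Thursday belongs to ISO week 12 of ISO year 4713.

4713-W12-4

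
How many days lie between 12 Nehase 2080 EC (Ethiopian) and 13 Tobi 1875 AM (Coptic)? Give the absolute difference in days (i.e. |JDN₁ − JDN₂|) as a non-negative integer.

25723

First date → JDN 2483917; second date → JDN 2509640.
The interval is |2483917 − 2509640| = 25723 days.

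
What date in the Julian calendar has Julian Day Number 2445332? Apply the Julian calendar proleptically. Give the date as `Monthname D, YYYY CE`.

December 15, 1982 CE

The Gregorian equivalent of JDN 2445332 is 28 December 1982.
In the Julian calendar that day is December 15, 1982 CE.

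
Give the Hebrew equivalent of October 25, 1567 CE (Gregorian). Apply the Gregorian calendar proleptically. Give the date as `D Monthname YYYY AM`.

Both dates share Julian Day Number 2293692; in the Hebrew calendar that is 12 Cheshvan 5328 AM.

12 Cheshvan 5328 AM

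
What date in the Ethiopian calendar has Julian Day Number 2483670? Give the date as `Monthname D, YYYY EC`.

Tahsas 5, 2080 EC

JDN 2483670 is 15 December 2087 in the Gregorian calendar.
In the Ethiopian calendar that day is Tahsas 5, 2080 EC.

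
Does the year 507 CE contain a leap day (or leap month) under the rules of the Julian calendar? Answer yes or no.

507 mod 4 = 3, so it is a common year in the Julian calendar.

no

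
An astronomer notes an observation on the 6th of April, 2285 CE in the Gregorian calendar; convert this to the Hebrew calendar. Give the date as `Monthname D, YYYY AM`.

Julian Day Number of the source date = 2555735.
Converting JDN 2555735 to the Hebrew calendar gives 29 Adar II 6045 AM.

Adar II 29, 6045 AM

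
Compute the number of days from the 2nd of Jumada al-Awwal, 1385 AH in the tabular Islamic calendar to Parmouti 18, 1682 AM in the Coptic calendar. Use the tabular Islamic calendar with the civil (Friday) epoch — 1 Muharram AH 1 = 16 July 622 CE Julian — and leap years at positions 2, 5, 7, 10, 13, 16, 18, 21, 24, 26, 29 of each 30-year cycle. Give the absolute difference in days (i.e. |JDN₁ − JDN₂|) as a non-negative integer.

JDN of the first date = 2439002.
JDN of the second date = 2439242.
|2439242 − 2439002| = 240.

240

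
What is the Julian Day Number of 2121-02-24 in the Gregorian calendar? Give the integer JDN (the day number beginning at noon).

JDN 2299161 is 15 October 1582 CE (Gregorian); the target day is +196633 days from there, so JDN = 2495794.

2495794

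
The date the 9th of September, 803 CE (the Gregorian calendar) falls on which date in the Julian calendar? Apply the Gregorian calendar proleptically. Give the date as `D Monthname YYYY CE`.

At this point the Julian calendar is 4 days behind the Gregorian.
9 September 803 Gregorian − 4 days → 5 September 803 Julian.

5 September 803 CE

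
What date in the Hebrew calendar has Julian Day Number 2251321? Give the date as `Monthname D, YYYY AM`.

Cheshvan 17, 5212 AM

The proleptic Gregorian equivalent of JDN 2251321 is 22 October 1451.
In the Hebrew calendar that day is Cheshvan 17, 5212 AM.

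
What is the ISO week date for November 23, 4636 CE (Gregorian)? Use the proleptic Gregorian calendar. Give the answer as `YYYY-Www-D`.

4636-W47-3

The weekday is Wednesday (ISO weekday 3).
That Wednesday belongs to ISO week 47 of ISO year 4636.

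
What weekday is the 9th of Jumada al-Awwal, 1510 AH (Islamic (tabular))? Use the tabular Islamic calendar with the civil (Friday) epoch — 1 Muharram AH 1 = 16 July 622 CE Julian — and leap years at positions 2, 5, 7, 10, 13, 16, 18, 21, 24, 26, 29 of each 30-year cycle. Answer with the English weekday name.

This is JDN 2483305 (15 December 2086 Gregorian).
JDN 2483305 mod 7 = 6, and JDN 0 was a Monday, so this is a Sunday.

Sunday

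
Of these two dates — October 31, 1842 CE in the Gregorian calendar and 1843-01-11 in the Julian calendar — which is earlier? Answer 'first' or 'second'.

First date → JDN 2394140; second date → JDN 2394224.
JDN 2394140 < JDN 2394224, so the first date is earlier.

first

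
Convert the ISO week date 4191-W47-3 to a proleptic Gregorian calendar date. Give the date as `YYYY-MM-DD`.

ISO week 1 of 4191 is the week containing the first Thursday of 4191.
Week 47, day 3 (Wednesday) lands on 4191-11-23.

4191-11-23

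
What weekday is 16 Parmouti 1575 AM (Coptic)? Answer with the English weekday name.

This is JDN 2400158 (23 April 1859 Gregorian).
JDN 2400158 mod 7 = 5, and JDN 0 was a Monday, so this is a Saturday.

Saturday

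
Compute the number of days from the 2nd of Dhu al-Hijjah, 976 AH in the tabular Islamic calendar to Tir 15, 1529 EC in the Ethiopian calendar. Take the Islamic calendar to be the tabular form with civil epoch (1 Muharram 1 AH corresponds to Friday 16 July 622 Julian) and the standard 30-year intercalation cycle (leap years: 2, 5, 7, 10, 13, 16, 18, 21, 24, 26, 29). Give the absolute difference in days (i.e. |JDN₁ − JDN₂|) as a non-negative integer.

11816

JDN of the first date = 2294273.
JDN of the second date = 2282457.
|2282457 − 2294273| = 11816.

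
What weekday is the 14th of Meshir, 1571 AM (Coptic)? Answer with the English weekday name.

This is JDN 2398635 (20 February 1855 Gregorian).
2398635 ≡ 1 (mod 7); counting from Monday = 0 gives Tuesday.

Tuesday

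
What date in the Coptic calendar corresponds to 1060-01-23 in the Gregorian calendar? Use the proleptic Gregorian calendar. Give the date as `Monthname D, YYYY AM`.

Tobi 21, 776 AM

Julian Day Number of the source date = 2108239.
Converting JDN 2108239 to the Coptic calendar gives 21 Tobi 776 AM.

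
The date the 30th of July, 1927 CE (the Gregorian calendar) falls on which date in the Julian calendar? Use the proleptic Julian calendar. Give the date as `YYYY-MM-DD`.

The Julian–Gregorian offset here is 13 days (Julian trailing).
30 July 1927 Gregorian − 13 days → 17 July 1927 Julian.

1927-07-17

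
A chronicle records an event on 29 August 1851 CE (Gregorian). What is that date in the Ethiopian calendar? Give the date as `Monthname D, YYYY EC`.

Nehase 24, 1843 EC

Both dates share Julian Day Number 2397364; in the Ethiopian calendar that is 24 Nehase 1843 EC.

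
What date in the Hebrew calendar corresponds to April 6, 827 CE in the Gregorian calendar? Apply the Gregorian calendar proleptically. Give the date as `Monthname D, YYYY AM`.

Julian Day Number of the source date = 2023211.
Converting JDN 2023211 to the Hebrew calendar gives 1 Nisan 4587 AM.

Nisan 1, 4587 AM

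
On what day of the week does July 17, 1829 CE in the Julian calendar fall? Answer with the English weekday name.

Equivalently 29 July 1829 Gregorian, JDN 2389298.
2389298 ≡ 2 (mod 7); counting from Monday = 0 gives Wednesday.

Wednesday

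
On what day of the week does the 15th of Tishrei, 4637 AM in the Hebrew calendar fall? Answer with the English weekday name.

This is JDN 2041296 (10 October 876 Gregorian).
Since JDN mod 7 = 5 (0 = Monday), the day is Saturday.

Saturday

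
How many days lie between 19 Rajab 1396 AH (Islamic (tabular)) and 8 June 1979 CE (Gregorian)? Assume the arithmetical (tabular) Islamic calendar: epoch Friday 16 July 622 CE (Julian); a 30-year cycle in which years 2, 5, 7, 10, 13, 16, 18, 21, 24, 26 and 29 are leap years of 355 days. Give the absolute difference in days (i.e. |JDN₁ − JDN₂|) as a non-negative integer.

JDN of the first date = 2442976.
JDN of the second date = 2444033.
|2444033 − 2442976| = 1057.

1057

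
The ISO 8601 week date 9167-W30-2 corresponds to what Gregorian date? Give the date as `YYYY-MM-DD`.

9167-07-25

ISO week 1 of 9167 is the week containing the first Thursday of 9167.
Week 30, day 2 (Tuesday) lands on 9167-07-25.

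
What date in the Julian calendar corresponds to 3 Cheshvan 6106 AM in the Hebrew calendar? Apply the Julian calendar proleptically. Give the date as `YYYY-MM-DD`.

2345-10-15

Both dates share Julian Day Number 2577857; in the Julian calendar that is 15 October 2345 CE.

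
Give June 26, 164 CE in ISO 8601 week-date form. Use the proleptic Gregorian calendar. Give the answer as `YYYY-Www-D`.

The weekday is Tuesday (ISO weekday 2).
That Tuesday belongs to ISO week 26 of ISO year 164.

0164-W26-2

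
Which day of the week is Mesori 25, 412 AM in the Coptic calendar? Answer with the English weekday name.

This is JDN 1975502 (21 August 696 Gregorian).
JDN 1975502 mod 7 = 4, and JDN 0 was a Monday, so this is a Friday.

Friday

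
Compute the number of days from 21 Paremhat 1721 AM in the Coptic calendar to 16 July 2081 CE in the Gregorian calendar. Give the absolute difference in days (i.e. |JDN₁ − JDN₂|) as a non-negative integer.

First date → JDN 2453460; second date → JDN 2481327.
The interval is |2453460 − 2481327| = 27867 days.

27867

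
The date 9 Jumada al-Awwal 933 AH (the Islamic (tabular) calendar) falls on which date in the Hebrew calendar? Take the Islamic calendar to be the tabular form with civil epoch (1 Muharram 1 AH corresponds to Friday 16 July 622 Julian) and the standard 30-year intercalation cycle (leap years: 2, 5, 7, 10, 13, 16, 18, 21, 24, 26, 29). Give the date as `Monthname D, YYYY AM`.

Adar 10, 5287 AM

Both dates share Julian Day Number 2278836; in the Hebrew calendar that is 10 Adar 5287 AM.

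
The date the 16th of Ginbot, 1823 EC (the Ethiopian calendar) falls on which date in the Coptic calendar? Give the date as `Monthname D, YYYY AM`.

Julian Day Number of the source date = 2389961.
Converting JDN 2389961 to the Coptic calendar gives 16 Pashons 1547 AM.

Pashons 16, 1547 AM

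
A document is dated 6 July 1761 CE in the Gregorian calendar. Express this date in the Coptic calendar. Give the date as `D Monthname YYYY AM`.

Julian Day Number of the source date = 2364439.
Converting JDN 2364439 to the Coptic calendar gives 1 Epip 1477 AM.

1 Epip 1477 AM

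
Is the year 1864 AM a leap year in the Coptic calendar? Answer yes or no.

no

1864 mod 4 = 0; in the Coptic calendar a year is leap when year mod 4 = 3, so it is a common year.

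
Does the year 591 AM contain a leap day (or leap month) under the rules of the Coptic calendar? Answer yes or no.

yes

591 mod 4 = 3; in the Coptic calendar a year is leap when year mod 4 = 3, so it is a leap year.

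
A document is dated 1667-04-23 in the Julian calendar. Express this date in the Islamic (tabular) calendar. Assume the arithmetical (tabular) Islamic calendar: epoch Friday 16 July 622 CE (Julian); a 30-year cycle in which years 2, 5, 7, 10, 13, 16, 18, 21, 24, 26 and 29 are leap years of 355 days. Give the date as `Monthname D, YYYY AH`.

The source date corresponds to 3 May 1667 in the Gregorian calendar (JDN 2330042).
That day falls on 9 Dhu al-Qa'dah 1077 AH in the tabular Islamic calendar.

Dhu al-Qa'dah 9, 1077 AH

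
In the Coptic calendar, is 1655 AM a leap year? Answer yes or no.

yes

1655 mod 4 = 3; in the Coptic calendar a year is leap when year mod 4 = 3, so it is a leap year.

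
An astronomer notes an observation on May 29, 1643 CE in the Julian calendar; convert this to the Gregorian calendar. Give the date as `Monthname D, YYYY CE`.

June 8, 1643 CE

For dates in this range the Gregorian date is 10 days ahead of the Julian.
29 May 1643 Julian + 10 days → 8 June 1643 Gregorian.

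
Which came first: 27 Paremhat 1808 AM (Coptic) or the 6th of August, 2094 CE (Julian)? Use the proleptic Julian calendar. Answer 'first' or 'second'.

The two dates have Julian Day Numbers 2485243 and 2486109 respectively.
Since 2485243 < 2486109, the first date comes first.

first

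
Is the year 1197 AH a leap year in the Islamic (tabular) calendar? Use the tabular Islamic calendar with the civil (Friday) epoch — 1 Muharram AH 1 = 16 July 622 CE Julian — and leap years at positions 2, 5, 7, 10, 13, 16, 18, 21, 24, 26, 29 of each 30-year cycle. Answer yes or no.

Year 1197 AH is year 27 of its 30-year cycle; leap positions are 2, 5, 7, 10, 13, 16, 18, 21, 24, 26, 29, so it is a common year (354 days).

no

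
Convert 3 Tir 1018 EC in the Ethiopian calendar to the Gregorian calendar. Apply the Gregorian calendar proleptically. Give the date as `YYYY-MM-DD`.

Julian Day Number of the source date = 2095802.
Converting JDN 2095802 to the Gregorian calendar gives 4 January 1026 CE.

1026-01-04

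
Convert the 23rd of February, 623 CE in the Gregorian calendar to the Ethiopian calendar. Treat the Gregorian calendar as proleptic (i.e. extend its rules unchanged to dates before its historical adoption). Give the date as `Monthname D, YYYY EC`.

Yekatit 26, 615 EC

Both dates share Julian Day Number 1948659; in the Ethiopian calendar that is 26 Yekatit 615 EC.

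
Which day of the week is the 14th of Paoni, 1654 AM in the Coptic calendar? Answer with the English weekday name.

Tuesday

Equivalently 21 June 1938 Gregorian, JDN 2429071.
2429071 ≡ 1 (mod 7); counting from Monday = 0 gives Tuesday.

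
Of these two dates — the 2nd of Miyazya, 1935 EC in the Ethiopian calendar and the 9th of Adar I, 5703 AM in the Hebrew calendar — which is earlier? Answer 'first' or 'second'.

second

The two dates have Julian Day Numbers 2430825 and 2430770 respectively.
Since 2430770 < 2430825, the second date comes first.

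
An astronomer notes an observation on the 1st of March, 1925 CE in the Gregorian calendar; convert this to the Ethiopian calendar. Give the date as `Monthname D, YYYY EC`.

Yekatit 22, 1917 EC

Julian Day Number of the source date = 2424211.
Converting JDN 2424211 to the Ethiopian calendar gives 22 Yekatit 1917 EC.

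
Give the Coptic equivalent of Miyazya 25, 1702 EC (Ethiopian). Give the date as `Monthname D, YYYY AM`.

The source date corresponds to 1 May 1710 in the Gregorian calendar (JDN 2345745).
That day falls on 25 Parmouti 1426 AM in the Coptic calendar.

Parmouti 25, 1426 AM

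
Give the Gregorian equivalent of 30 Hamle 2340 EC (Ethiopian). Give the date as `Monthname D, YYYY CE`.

August 9, 2348 CE

Both dates share Julian Day Number 2578870; in the Gregorian calendar that is 9 August 2348 CE.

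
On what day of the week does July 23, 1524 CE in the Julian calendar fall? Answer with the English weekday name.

Equivalently 2 August 1524 Gregorian, JDN 2277903.
2277903 ≡ 5 (mod 7); counting from Monday = 0 gives Saturday.

Saturday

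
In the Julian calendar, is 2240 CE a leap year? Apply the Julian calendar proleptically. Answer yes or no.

yes

2240 mod 4 = 0, so it is a leap year in the Julian calendar.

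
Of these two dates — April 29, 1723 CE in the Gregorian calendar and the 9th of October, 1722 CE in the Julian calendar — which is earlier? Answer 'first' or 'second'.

second

Converting both to JDN: 2350491 vs 2350300; the smaller is the second.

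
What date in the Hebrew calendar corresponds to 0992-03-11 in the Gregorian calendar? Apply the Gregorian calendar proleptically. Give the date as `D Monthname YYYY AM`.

28 Adar 4752 AM

Julian Day Number of the source date = 2083451.
Converting JDN 2083451 to the Hebrew calendar gives 28 Adar 4752 AM.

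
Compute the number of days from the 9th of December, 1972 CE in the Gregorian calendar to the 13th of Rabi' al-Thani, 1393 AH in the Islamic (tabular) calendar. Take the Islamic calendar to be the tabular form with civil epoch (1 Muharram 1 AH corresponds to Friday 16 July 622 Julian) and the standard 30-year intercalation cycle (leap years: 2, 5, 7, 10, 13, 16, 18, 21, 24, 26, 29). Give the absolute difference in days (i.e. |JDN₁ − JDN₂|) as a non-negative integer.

JDN of the first date = 2441661.
JDN of the second date = 2441819.
|2441819 − 2441661| = 158.

158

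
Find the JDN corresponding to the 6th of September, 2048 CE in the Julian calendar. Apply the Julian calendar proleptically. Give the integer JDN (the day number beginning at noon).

2469339

Equivalently 19 September 2048 (Gregorian).
JDN 2299161 is 15 October 1582 CE (Gregorian); the target day is +170178 days from there, so JDN = 2469339.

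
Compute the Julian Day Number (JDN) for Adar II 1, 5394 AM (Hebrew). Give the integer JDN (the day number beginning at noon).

2317926

Equivalently 1 March 1634 (Gregorian).
JDN 2400001 is 17 November 1858 CE (Gregorian), MJD 0; the target day is −82075 days from there, so JDN = 2317926.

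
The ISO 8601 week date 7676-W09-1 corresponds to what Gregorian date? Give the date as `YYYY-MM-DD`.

7676-02-24

ISO week 1 of 7676 is the week containing the first Thursday of 7676.
Week 9, day 1 (Monday) lands on 7676-02-24.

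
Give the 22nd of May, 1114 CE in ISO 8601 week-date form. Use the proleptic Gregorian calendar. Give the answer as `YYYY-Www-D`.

1114-W21-5

The weekday is Friday (ISO weekday 5).
That Friday belongs to ISO week 21 of ISO year 1114.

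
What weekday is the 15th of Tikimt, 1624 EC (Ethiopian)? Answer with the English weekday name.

Thursday

Equivalently 23 October 1631 Gregorian, JDN 2317066.
JDN 2317066 mod 7 = 3, and JDN 0 was a Monday, so this is a Thursday.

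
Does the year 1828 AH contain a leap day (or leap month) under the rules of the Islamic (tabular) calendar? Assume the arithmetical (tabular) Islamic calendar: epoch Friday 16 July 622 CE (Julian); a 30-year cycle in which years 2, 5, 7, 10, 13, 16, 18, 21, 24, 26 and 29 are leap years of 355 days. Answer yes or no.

Year 1828 AH is year 28 of its 30-year cycle; leap positions are 2, 5, 7, 10, 13, 16, 18, 21, 24, 26, 29, so it is a common year (354 days).

no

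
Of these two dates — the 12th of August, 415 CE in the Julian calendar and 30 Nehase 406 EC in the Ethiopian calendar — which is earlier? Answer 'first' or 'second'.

second

The two dates have Julian Day Numbers 1872860 and 1872506 respectively.
Since 1872506 < 1872860, the second date comes first.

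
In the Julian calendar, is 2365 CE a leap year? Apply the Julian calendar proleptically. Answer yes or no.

no

2365 mod 4 = 1, so it is a common year in the Julian calendar.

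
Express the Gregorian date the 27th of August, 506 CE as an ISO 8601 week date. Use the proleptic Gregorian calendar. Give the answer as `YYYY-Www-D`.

0506-W34-5

The weekday is Friday (ISO weekday 5).
That Friday belongs to ISO week 34 of ISO year 506.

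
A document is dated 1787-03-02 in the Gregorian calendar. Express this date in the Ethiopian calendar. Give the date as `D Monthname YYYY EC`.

Julian Day Number of the source date = 2373809.
Converting JDN 2373809 to the Ethiopian calendar gives 25 Yekatit 1779 EC.

25 Yekatit 1779 EC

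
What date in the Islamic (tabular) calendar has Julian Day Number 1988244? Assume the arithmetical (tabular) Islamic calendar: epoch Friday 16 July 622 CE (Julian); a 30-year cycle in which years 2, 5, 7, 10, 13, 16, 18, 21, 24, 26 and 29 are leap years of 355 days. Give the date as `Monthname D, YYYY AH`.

JDN 1988244 is 12 July 731 in the proleptic Gregorian calendar.
In the tabular Islamic calendar that day is Rabi' al-Thani 27, 113 AH.

Rabi' al-Thani 27, 113 AH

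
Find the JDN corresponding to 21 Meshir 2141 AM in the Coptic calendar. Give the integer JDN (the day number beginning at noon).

In the Gregorian calendar the same day is 3 March 2425.
JDN 2299161 is 15 October 1582 CE (Gregorian); the target day is +307674 days from there, so JDN = 2606835.

2606835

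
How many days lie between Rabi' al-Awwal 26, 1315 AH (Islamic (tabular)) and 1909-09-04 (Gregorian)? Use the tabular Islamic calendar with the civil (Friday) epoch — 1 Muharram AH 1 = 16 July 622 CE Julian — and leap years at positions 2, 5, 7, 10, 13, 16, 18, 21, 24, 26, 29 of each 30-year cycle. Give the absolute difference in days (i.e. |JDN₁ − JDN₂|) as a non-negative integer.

4392

JDN of the first date = 2414162.
JDN of the second date = 2418554.
|2418554 − 2414162| = 4392.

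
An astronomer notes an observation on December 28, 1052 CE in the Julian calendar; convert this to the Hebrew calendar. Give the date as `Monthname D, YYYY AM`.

Julian Day Number of the source date = 2105663.
Converting JDN 2105663 to the Hebrew calendar gives 5 Shevat 4813 AM.

Shevat 5, 4813 AM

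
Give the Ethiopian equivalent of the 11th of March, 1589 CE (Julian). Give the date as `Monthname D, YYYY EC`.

Megabit 15, 1581 EC

Julian Day Number of the source date = 2301510.
Converting JDN 2301510 to the Ethiopian calendar gives 15 Megabit 1581 EC.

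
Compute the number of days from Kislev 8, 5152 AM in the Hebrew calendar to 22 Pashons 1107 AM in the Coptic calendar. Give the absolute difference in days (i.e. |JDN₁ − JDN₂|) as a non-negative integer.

173

JDN of the first date = 2229430.
JDN of the second date = 2229257.
|2229257 − 2229430| = 173.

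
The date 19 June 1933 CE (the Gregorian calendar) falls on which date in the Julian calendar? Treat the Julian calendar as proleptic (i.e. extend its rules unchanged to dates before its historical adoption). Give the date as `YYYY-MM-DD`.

1933-06-06

The Julian–Gregorian offset here is 13 days (Julian trailing).
19 June 1933 Gregorian − 13 days → 6 June 1933 Julian.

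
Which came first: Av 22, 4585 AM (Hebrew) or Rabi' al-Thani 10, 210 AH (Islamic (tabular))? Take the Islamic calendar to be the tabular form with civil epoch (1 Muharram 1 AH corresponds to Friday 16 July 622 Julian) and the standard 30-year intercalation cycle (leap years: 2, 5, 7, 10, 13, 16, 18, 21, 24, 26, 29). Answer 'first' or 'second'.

The two dates have Julian Day Numbers 2022610 and 2022601 respectively.
Since 2022601 < 2022610, the second date comes first.

second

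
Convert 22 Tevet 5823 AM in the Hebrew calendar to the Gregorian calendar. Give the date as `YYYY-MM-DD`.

Julian Day Number of the source date = 2474578.
Converting JDN 2474578 to the Gregorian calendar gives 23 January 2063 CE.

2063-01-23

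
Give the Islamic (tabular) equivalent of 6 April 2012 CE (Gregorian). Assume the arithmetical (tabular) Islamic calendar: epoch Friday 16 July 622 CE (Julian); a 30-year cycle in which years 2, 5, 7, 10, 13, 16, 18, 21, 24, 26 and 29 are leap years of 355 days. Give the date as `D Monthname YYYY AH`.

Julian Day Number of the source date = 2456024.
Converting JDN 2456024 to the tabular Islamic calendar gives 14 Jumada al-Awwal 1433 AH.

14 Jumada al-Awwal 1433 AH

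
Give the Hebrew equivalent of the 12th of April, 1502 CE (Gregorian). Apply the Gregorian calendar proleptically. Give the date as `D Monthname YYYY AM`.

Julian Day Number of the source date = 2269755.
Converting JDN 2269755 to the Hebrew calendar gives 24 Nisan 5262 AM.

24 Nisan 5262 AM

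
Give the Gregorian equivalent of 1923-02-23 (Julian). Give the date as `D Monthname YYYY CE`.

8 March 1923 CE

The Julian–Gregorian offset here is 13 days (Julian trailing).
23 February 1923 Julian + 13 days → 8 March 1923 Gregorian.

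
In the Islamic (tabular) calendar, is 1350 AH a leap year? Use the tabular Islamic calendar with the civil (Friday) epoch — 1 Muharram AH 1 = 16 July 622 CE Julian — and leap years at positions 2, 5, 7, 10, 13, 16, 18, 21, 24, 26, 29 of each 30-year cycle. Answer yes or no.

Year 1350 AH is year 30 of its 30-year cycle; leap positions are 2, 5, 7, 10, 13, 16, 18, 21, 24, 26, 29, so it is a common year (354 days).

no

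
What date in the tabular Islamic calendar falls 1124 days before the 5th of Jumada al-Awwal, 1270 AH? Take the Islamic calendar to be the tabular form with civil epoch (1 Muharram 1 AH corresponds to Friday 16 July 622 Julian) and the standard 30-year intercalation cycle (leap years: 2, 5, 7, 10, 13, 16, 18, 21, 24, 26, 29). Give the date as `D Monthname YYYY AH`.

Counting 1124 days back from JDN 2398253 reaches JDN 2397129, which is 3 Rabi' al-Awwal 1267 AH.

3 Rabi' al-Awwal 1267 AH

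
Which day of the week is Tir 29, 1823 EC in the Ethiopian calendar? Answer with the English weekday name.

This is JDN 2389854 (5 February 1831 Gregorian).
JDN 2389854 mod 7 = 5, and JDN 0 was a Monday, so this is a Saturday.

Saturday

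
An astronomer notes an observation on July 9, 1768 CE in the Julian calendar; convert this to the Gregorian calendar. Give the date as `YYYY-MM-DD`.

1768-07-20

For dates in this range the Gregorian date is 11 days ahead of the Julian.
9 July 1768 Julian + 11 days → 20 July 1768 Gregorian.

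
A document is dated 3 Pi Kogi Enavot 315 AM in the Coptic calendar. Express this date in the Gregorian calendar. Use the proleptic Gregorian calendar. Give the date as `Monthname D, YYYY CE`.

August 28, 599 CE

Both dates share Julian Day Number 1940080; in the Gregorian calendar that is 28 August 599 CE.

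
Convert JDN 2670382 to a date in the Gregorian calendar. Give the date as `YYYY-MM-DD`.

Counting from JDN 2299161 = 15 Oct 1582 gives an offset of 371221 days.

2599-02-26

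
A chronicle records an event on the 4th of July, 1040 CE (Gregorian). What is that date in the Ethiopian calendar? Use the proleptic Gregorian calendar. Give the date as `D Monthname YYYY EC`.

Julian Day Number of the source date = 2101097.
Converting JDN 2101097 to the Ethiopian calendar gives 4 Hamle 1032 EC.

4 Hamle 1032 EC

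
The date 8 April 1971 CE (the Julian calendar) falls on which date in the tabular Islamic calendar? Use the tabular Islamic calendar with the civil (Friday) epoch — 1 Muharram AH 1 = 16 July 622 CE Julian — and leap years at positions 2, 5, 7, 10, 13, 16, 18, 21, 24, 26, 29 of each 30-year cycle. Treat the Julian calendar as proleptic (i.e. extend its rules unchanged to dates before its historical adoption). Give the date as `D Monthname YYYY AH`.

Both dates share Julian Day Number 2441063; in the tabular Islamic calendar that is 24 Safar 1391 AH.

24 Safar 1391 AH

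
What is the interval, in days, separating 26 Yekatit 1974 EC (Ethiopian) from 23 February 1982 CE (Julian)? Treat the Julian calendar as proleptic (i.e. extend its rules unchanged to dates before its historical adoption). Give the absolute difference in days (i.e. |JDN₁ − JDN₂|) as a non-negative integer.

3

JDN of the first date = 2445034.
JDN of the second date = 2445037.
|2445037 − 2445034| = 3.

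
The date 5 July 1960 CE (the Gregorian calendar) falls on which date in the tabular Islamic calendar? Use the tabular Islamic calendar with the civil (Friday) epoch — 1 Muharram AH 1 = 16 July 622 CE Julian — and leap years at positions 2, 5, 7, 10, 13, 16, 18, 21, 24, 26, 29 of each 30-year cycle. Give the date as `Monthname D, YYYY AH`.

Both dates share Julian Day Number 2437121; in the tabular Islamic calendar that is 10 Muharram 1380 AH.

Muharram 10, 1380 AH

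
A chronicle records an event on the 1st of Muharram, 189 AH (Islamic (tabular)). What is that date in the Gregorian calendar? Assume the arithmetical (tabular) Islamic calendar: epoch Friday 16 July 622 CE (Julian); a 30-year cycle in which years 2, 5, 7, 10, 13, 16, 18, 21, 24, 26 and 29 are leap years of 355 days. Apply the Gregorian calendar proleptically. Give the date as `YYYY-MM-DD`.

Both dates share Julian Day Number 2015061; in the Gregorian calendar that is 12 December 804 CE.

0804-12-12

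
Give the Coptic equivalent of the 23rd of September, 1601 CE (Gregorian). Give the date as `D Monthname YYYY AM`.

16 Thout 1318 AM

Julian Day Number of the source date = 2306079.
Converting JDN 2306079 to the Coptic calendar gives 16 Thout 1318 AM.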